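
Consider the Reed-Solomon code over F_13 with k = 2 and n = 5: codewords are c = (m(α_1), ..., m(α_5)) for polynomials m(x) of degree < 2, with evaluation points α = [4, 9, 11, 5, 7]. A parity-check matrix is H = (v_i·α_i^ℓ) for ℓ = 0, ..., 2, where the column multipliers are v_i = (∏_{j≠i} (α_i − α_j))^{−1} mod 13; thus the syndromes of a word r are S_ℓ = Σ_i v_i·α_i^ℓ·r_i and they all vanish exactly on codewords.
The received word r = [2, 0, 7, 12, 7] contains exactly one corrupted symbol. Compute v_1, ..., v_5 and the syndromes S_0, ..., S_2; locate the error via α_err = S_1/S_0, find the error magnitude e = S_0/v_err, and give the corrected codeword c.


S = (3, 8, 4), error at position 5, error magnitude e = 1, c = [2, 0, 7, 12, 6].

Step 1: column multipliers v_i = (∏_{j≠i}(α_i − α_j))^{−1} mod 13.
  i = 1 (α = 4): (4−9)(4−11)(4−5)(4−7) = (−5)·(−7)·(−1)·(−3) = 105 ≡ 1, so v_1 = 1^{−1} = 1 (mod 13).
  i = 2 (α = 9): (9−4)(9−11)(9−5)(9−7) = 5·(−2)·4·2 = −80 ≡ 11, so v_2 = 11^{−1} = 6 (mod 13).
  i = 3 (α = 11): (11−4)(11−9)(11−5)(11−7) = 7·2·6·4 = 336 ≡ 11, so v_3 = 11^{−1} = 6 (mod 13).
  i = 4 (α = 5): (5−4)(5−9)(5−11)(5−7) = 1·(−4)·(−6)·(−2) = −48 ≡ 4, so v_4 = 4^{−1} = 10 (mod 13).
  i = 5 (α = 7): (7−4)(7−9)(7−11)(7−5) = 3·(−2)·(−4)·2 = 48 ≡ 9, so v_5 = 9^{−1} = 3 (mod 13).
  v = [1, 6, 6, 10, 3].
Step 2: syndromes of r = [2, 0, 7, 12, 7] (all sums mod 13).
  S_0 = Σ v_i r_i = 1·2 + 6·0 + 6·7 + 10·12 + 3·7 = 185 ≡ 3.
  S_1 = Σ v_i α_i r_i = 1·4·2 + 6·9·0 + 6·11·7 + 10·5·12 + 3·7·7 = 1217 ≡ 8.
  α_i^2 mod 13 = [3, 3, 4, 12, 10].
  S_2 = Σ v_i α_i^2 r_i = 1·3·2 + 6·3·0 + 6·4·7 + 10·12·12 + 3·10·7 = 1824 ≡ 4.
  S = (3, 8, 4) ≠ 0, so r is not a codeword (an error is present).
Step 3: locate the error. For a single error e at position i, S_ℓ = v_i·e·α_i^ℓ, so α_err = S_1/S_0.
  S_0^{−1} = 3^{−1} = 9 (mod 13), so α_err = 8·9 = 72 ≡ 7 = α_5. Error position i = 5.
  Consistency check: S_2/S_1 = 4·5 = 20 ≡ 7 = α_err ✓ (single-error assumption holds).
Step 4: error magnitude e = S_0/v_5 = S_0·∏_{j≠5}(α_5 − α_j) = 3·9 = 27 ≡ 1 (mod 13).
Step 5: correct position 5: c_5 = r_5 − e = 7 − 1 ≡ 6 (mod 13). Hence c = [2, 0, 7, 12, 6].
  Check: interpolating c through the α_i gives m(x) = 1 + 10·x (degree < 2) with m(α_i) = c_i for every i, so c is indeed a codeword.


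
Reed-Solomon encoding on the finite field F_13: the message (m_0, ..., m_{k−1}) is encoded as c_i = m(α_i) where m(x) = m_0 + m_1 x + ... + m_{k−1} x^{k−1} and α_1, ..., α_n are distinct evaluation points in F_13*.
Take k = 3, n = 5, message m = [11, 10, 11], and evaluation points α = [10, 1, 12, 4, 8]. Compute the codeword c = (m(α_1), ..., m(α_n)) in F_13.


c = [2, 6, 12, 6, 2]

Message polynomial: m(x) = 11 + 10·x + 11·x^2 (mod 13).
For each evaluation point α_i, compute m(α_i) mod 13:
  α_1 = 10: Horner steps 11 → 3 → 2, so m(10) = 2.
  α_2 = 1: Horner steps 11 → 8 → 6, so m(1) = 6.
  α_3 = 12: Horner steps 11 → 12 → 12, so m(12) = 12.
  α_4 = 4: Horner steps 11 → 2 → 6, so m(4) = 6.
  α_5 = 8: Horner steps 11 → 7 → 2, so m(8) = 2.
Codeword c = [2, 6, 12, 6, 2] ∈ F_13^5.


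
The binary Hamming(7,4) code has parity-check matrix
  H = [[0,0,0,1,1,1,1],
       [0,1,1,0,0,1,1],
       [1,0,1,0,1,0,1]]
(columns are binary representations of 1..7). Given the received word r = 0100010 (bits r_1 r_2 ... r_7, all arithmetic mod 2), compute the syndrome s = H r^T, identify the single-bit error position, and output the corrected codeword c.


s = (1, 0, 0)^T, error position = 4, corrected codeword c = 0101010

Compute s = H r^T mod 2 one row at a time:
  s_1 = 0 + 0 + 1 + 0 = 1 ≡ 1 (mod 2).
  s_2 = 1 + 0 + 1 + 0 = 2 ≡ 0 (mod 2).
  s_3 = 0 + 0 + 0 + 0 = 0 ≡ 0 (mod 2).
s = (1, 0, 0)^T — this equals column 4 of H (binary 100), so error is at position 4.
Correct: flip bit 4 of r = 0100010 to get c = 0101010.


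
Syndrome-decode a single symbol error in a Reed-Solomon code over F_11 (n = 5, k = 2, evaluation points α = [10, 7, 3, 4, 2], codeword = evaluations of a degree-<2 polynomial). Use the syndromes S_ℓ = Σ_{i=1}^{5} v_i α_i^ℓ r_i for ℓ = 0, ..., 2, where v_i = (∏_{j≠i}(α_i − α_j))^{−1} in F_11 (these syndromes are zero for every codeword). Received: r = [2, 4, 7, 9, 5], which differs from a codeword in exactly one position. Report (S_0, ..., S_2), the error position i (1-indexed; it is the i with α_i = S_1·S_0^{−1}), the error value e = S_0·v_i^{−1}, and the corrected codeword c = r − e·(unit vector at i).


S = (2, 9, 2), error at position 1, error magnitude e = 3, c = [10, 4, 7, 9, 5].

Step 1: column multipliers v_i = (∏_{j≠i}(α_i − α_j))^{−1} mod 11.
  i = 1 (α = 10): (10−7)(10−3)(10−4)(10−2) = 3·7·6·8 = 1008 ≡ 7, so v_1 = 7^{−1} = 8 (mod 11).
  i = 2 (α = 7): (7−10)(7−3)(7−4)(7−2) = (−3)·4·3·5 = −180 ≡ 7, so v_2 = 7^{−1} = 8 (mod 11).
  i = 3 (α = 3): (3−10)(3−7)(3−4)(3−2) = (−7)·(−4)·(−1)·1 = −28 ≡ 5, so v_3 = 5^{−1} = 9 (mod 11).
  i = 4 (α = 4): (4−10)(4−7)(4−3)(4−2) = (−6)·(−3)·1·2 = 36 ≡ 3, so v_4 = 3^{−1} = 4 (mod 11).
  i = 5 (α = 2): (2−10)(2−7)(2−3)(2−4) = (−8)·(−5)·(−1)·(−2) = 80 ≡ 3, so v_5 = 3^{−1} = 4 (mod 11).
  v = [8, 8, 9, 4, 4].
Step 2: syndromes of r = [2, 4, 7, 9, 5] (all sums mod 11).
  S_0 = Σ v_i r_i = 8·2 + 8·4 + 9·7 + 4·9 + 4·5 = 167 ≡ 2.
  S_1 = Σ v_i α_i r_i = 8·10·2 + 8·7·4 + 9·3·7 + 4·4·9 + 4·2·5 = 757 ≡ 9.
  α_i^2 mod 11 = [1, 5, 9, 5, 4].
  S_2 = Σ v_i α_i^2 r_i = 8·1·2 + 8·5·4 + 9·9·7 + 4·5·9 + 4·4·5 = 1003 ≡ 2.
  S = (2, 9, 2) ≠ 0, so r is not a codeword (an error is present).
Step 3: locate the error. For a single error e at position i, S_ℓ = v_i·e·α_i^ℓ, so α_err = S_1/S_0.
  S_0^{−1} = 2^{−1} = 6 (mod 11), so α_err = 9·6 = 54 ≡ 10 = α_1. Error position i = 1.
  Consistency check: S_2/S_1 = 2·5 = 10 ≡ 10 = α_err ✓ (single-error assumption holds).
Step 4: error magnitude e = S_0/v_1 = S_0·∏_{j≠1}(α_1 − α_j) = 2·7 = 14 ≡ 3 (mod 11).
Step 5: correct position 1: c_1 = r_1 − e = 2 − 3 ≡ 10 (mod 11). Hence c = [10, 4, 7, 9, 5].
  Check: interpolating c through the α_i gives m(x) = 1 + 2·x (degree < 2) with m(α_i) = c_i for every i, so c is indeed a codeword.


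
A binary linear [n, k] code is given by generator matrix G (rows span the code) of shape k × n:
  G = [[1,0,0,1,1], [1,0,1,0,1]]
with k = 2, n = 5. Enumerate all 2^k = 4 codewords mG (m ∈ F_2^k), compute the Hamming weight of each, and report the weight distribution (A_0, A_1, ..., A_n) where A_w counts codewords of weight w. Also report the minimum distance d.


Weight distribution: A_0 = 1, A_2 = 1, A_3 = 2. Minimum distance d = 2.

Enumerate all 2^2 = 4 messages m ∈ F_2^2.
For each, compute codeword c = mG in F_2^5, then tally its weight.
  m = 00 → c = 00000, weight = 0.
  m = 10 → c = 10011, weight = 3.
  m = 01 → c = 10101, weight = 3.
  m = 11 → c = 00110, weight = 2.
Tally weights:
  weight 0: 1 codewords.
  weight 2: 1 codewords.
  weight 3: 2 codewords.
Minimum distance d = smallest w > 0 with A_w > 0 = 2.
Sanity: Σ A_w = 4 = 2^2 = 4 ✓.


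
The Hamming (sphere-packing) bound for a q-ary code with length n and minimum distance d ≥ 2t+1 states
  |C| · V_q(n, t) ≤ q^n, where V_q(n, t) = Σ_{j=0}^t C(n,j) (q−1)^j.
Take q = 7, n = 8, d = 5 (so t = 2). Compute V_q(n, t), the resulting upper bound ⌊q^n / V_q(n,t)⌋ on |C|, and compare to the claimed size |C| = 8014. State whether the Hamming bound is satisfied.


V_q(n, t) = 1057, q^n = 5764801, Hamming bound = 5453, |C| = 8014 > bound (violated).

Step 1: Compute V_q(n, t) = Σ_{j=0}^2 C(n, j) (q−1)^j.
  j = 0: C(8,0)·(6)^0 = 1·1 = 1.
  j = 1: C(8,1)·(6)^1 = 8·6 = 48.
  j = 2: C(8,2)·(6)^2 = 28·36 = 1008.
  V_q(n, t) = 1 + 48 + 1008 = 1057.
Step 2: q^n = 7^8 = 5764801.
Step 3: Hamming bound ⌊q^n / V_q(n,t)⌋ = ⌊5764801/1057⌋ = 5453.
Step 4: Compare |C| = 8014 to 5453: violated.
The claimed |C| lies above the Hamming bound, so no 7-ary code of length 8 with d ≥ 5 can have 8014 codewords.


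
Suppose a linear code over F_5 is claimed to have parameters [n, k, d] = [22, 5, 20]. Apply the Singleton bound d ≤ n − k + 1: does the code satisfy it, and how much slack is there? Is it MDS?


Singleton RHS = n − k + 1 = 18, slack = -2, bound violated (no such code; not MDS).

Singleton bound: d ≤ n − k + 1.
Here n = 22, k = 5, so n − k + 1 = 18.
Given d = 20, check d ≤ 18: NO.
Slack = (n − k + 1) − d = -2.
The slack is negative: d = 20 exceeds n − k + 1 = 18 by 2, so the Singleton bound is violated and no linear [22, 5, 20]_5 code can exist. In particular it is not MDS (MDS requires d = n − k + 1 exactly).
Description: the claimed parameters are [22, 5, 20]_5; such a code would be impossible (violates the Singleton bound).


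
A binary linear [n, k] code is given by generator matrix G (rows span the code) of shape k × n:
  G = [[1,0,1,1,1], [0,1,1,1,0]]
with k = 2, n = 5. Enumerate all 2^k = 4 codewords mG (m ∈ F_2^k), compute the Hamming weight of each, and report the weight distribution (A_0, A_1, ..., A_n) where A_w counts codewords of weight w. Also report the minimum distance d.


Weight distribution: A_0 = 1, A_3 = 2, A_4 = 1. Minimum distance d = 3.

Enumerate all 2^2 = 4 messages m ∈ F_2^2.
For each, compute codeword c = mG in F_2^5, then tally its weight.
  m = 00 → c = 00000, weight = 0.
  m = 10 → c = 10111, weight = 4.
  m = 01 → c = 01110, weight = 3.
  m = 11 → c = 11001, weight = 3.
Tally weights:
  weight 0: 1 codewords.
  weight 3: 2 codewords.
  weight 4: 1 codewords.
Minimum distance d = smallest w > 0 with A_w > 0 = 3.
Sanity: Σ A_w = 4 = 2^2 = 4 ✓.


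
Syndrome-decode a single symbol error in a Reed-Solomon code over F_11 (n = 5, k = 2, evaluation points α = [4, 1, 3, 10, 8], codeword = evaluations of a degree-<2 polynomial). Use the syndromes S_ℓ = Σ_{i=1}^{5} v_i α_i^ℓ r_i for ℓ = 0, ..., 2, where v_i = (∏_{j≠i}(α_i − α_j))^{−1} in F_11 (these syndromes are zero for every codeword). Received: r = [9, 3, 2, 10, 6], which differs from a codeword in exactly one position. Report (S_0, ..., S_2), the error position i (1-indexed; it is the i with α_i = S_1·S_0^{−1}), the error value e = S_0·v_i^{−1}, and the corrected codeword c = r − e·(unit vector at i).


S = (4, 1, 3), error at position 3, error magnitude e = 6, c = [9, 3, 7, 10, 6].

Step 1: column multipliers v_i = (∏_{j≠i}(α_i − α_j))^{−1} mod 11.
  i = 1 (α = 4): (4−1)(4−3)(4−10)(4−8) = 3·1·(−6)·(−4) = 72 ≡ 6, so v_1 = 6^{−1} = 2 (mod 11).
  i = 2 (α = 1): (1−4)(1−3)(1−10)(1−8) = (−3)·(−2)·(−9)·(−7) = 378 ≡ 4, so v_2 = 4^{−1} = 3 (mod 11).
  i = 3 (α = 3): (3−4)(3−1)(3−10)(3−8) = (−1)·2·(−7)·(−5) = −70 ≡ 7, so v_3 = 7^{−1} = 8 (mod 11).
  i = 4 (α = 10): (10−4)(10−1)(10−3)(10−8) = 6·9·7·2 = 756 ≡ 8, so v_4 = 8^{−1} = 7 (mod 11).
  i = 5 (α = 8): (8−4)(8−1)(8−3)(8−10) = 4·7·5·(−2) = −280 ≡ 6, so v_5 = 6^{−1} = 2 (mod 11).
  v = [2, 3, 8, 7, 2].
Step 2: syndromes of r = [9, 3, 2, 10, 6] (all sums mod 11).
  S_0 = Σ v_i r_i = 2·9 + 3·3 + 8·2 + 7·10 + 2·6 = 125 ≡ 4.
  S_1 = Σ v_i α_i r_i = 2·4·9 + 3·1·3 + 8·3·2 + 7·10·10 + 2·8·6 = 925 ≡ 1.
  α_i^2 mod 11 = [5, 1, 9, 1, 9].
  S_2 = Σ v_i α_i^2 r_i = 2·5·9 + 3·1·3 + 8·9·2 + 7·1·10 + 2·9·6 = 421 ≡ 3.
  S = (4, 1, 3) ≠ 0, so r is not a codeword (an error is present).
Step 3: locate the error. For a single error e at position i, S_ℓ = v_i·e·α_i^ℓ, so α_err = S_1/S_0.
  S_0^{−1} = 4^{−1} = 3 (mod 11), so α_err = 1·3 = 3 ≡ 3 = α_3. Error position i = 3.
  Consistency check: S_2/S_1 = 3·1 = 3 ≡ 3 = α_err ✓ (single-error assumption holds).
Step 4: error magnitude e = S_0/v_3 = S_0·∏_{j≠3}(α_3 − α_j) = 4·7 = 28 ≡ 6 (mod 11).
Step 5: correct position 3: c_3 = r_3 − e = 2 − 6 ≡ 7 (mod 11). Hence c = [9, 3, 7, 10, 6].
  Check: interpolating c through the α_i gives m(x) = 1 + 2·x (degree < 2) with m(α_i) = c_i for every i, so c is indeed a codeword.


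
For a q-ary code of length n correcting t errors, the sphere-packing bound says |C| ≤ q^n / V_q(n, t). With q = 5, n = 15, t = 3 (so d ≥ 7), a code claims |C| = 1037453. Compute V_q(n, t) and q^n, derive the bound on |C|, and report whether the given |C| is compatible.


V_q(n, t) = 30861, q^n = 30517578125, Hamming bound = 988871, |C| = 1037453 > bound (violated).

Step 1: Compute V_q(n, t) = Σ_{j=0}^3 C(n, j) (q−1)^j.
  j = 0: C(15,0)·(4)^0 = 1·1 = 1.
  j = 1: C(15,1)·(4)^1 = 15·4 = 60.
  j = 2: C(15,2)·(4)^2 = 105·16 = 1680.
  j = 3: C(15,3)·(4)^3 = 455·64 = 29120.
  V_q(n, t) = 1 + 60 + 1680 + 29120 = 30861.
Step 2: q^n = 5^15 = 30517578125.
Step 3: Hamming bound ⌊q^n / V_q(n,t)⌋ = ⌊30517578125/30861⌋ = 988871.
Step 4: Compare |C| = 1037453 to 988871: violated.
The claimed |C| lies above the Hamming bound, so no 5-ary code of length 15 with d ≥ 7 can have 1037453 codewords.


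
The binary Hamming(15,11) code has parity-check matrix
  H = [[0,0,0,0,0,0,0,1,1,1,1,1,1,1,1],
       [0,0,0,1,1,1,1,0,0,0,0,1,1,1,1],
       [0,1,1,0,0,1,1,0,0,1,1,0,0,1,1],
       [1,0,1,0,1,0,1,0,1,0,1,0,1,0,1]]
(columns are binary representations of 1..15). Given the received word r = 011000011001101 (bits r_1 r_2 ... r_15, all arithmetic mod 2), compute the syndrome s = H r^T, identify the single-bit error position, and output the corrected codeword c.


s = (1, 1, 1, 0)^T, error position = 14, corrected codeword c = 011000011001111

Compute s = H r^T mod 2 one row at a time:
  s_1 = 1 + 1 + 0 + 0 + 1 + 1 + 0 + 1 = 5 ≡ 1 (mod 2).
  s_2 = 0 + 0 + 0 + 0 + 1 + 1 + 0 + 1 = 3 ≡ 1 (mod 2).
  s_3 = 1 + 1 + 0 + 0 + 0 + 0 + 0 + 1 = 3 ≡ 1 (mod 2).
  s_4 = 0 + 1 + 0 + 0 + 1 + 0 + 1 + 1 = 4 ≡ 0 (mod 2).
s = (1, 1, 1, 0)^T — this equals column 14 of H (binary 1110), so error is at position 14.
Correct: flip bit 14 of r = 011000011001101 to get c = 011000011001111.


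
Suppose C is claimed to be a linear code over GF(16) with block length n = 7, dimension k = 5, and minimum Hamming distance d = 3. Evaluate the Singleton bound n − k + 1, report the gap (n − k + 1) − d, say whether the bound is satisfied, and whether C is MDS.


Singleton RHS = n − k + 1 = 3, slack = 0, bound satisfied, MDS.

Singleton bound: d ≤ n − k + 1.
Here n = 7, k = 5, so n − k + 1 = 3.
Given d = 3, check d ≤ 3: YES.
Slack = (n − k + 1) − d = 0.
The code is MDS (slack = 0).
Description: the claimed parameters are [7, 5, 3]_16; such a code would be MDS (meets Singleton bound).


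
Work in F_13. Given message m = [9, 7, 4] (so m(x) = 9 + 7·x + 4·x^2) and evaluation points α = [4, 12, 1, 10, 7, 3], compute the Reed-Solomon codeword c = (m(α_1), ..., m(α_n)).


c = [10, 6, 7, 11, 7, 1]

Message polynomial: m(x) = 9 + 7·x + 4·x^2 (mod 13).
For each evaluation point α_i, compute m(α_i) mod 13:
  α_1 = 4: Horner steps 4 → 10 → 10, so m(4) = 10.
  α_2 = 12: Horner steps 4 → 3 → 6, so m(12) = 6.
  α_3 = 1: Horner steps 4 → 11 → 7, so m(1) = 7.
  α_4 = 10: Horner steps 4 → 8 → 11, so m(10) = 11.
  α_5 = 7: Horner steps 4 → 9 → 7, so m(7) = 7.
  α_6 = 3: Horner steps 4 → 6 → 1, so m(3) = 1.
Codeword c = [10, 6, 7, 11, 7, 1] ∈ F_13^6.


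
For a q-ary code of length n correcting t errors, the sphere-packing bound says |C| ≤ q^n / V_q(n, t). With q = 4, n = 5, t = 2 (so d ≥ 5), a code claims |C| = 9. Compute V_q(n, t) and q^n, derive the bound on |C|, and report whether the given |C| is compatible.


V_q(n, t) = 106, q^n = 1024, Hamming bound = 9, |C| = 9 ≤ bound (satisfied).

Step 1: Compute V_q(n, t) = Σ_{j=0}^2 C(n, j) (q−1)^j.
  j = 0: C(5,0)·(3)^0 = 1·1 = 1.
  j = 1: C(5,1)·(3)^1 = 5·3 = 15.
  j = 2: C(5,2)·(3)^2 = 10·9 = 90.
  V_q(n, t) = 1 + 15 + 90 = 106.
Step 2: q^n = 4^5 = 1024.
Step 3: Hamming bound ⌊q^n / V_q(n,t)⌋ = ⌊1024/106⌋ = 9.
Step 4: Compare |C| = 9 to 9: satisfied.
The claimed |C| lies at the Hamming bound (tight).


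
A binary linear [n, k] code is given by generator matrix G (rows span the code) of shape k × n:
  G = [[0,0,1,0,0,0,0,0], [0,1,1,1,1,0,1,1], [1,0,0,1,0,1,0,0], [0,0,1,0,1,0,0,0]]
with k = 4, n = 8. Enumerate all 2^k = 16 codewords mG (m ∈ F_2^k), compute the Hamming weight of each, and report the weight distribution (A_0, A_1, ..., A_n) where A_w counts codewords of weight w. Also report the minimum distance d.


Weight distribution: A_0 = 1, A_1 = 2, A_2 = 1, A_3 = 1, A_4 = 3, A_5 = 4, A_6 = 3, A_7 = 1. Minimum distance d = 1.

Enumerate all 2^4 = 16 messages m ∈ F_2^4.
For each, compute codeword c = mG in F_2^8, then tally its weight.
  m = 0000 → c = 00000000, weight = 0.
  m = 1000 → c = 00100000, weight = 1.
  m = 0100 → c = 01111011, weight = 6.
  m = 1100 → c = 01011011, weight = 5.
  m = 0010 → c = 10010100, weight = 3.
  m = 1010 → c = 10110100, weight = 4.
  m = 0110 → c = 11101111, weight = 7.
  m = 1110 → c = 11001111, weight = 6.
  m = 0001 → c = 00101000, weight = 2.
  m = 1001 → c = 00001000, weight = 1.
  m = 0101 → c = 01010011, weight = 4.
  m = 1101 → c = 01110011, weight = 5.
  m = 0011 → c = 10111100, weight = 5.
  m = 1011 → c = 10011100, weight = 4.
  m = 0111 → c = 11000111, weight = 5.
  m = 1111 → c = 11100111, weight = 6.
Tally weights:
  weight 0: 1 codewords.
  weight 1: 2 codewords.
  weight 2: 1 codewords.
  weight 3: 1 codewords.
  weight 4: 3 codewords.
  weight 5: 4 codewords.
  weight 6: 3 codewords.
  weight 7: 1 codewords.
Minimum distance d = smallest w > 0 with A_w > 0 = 1.
Sanity: Σ A_w = 16 = 2^4 = 16 ✓.


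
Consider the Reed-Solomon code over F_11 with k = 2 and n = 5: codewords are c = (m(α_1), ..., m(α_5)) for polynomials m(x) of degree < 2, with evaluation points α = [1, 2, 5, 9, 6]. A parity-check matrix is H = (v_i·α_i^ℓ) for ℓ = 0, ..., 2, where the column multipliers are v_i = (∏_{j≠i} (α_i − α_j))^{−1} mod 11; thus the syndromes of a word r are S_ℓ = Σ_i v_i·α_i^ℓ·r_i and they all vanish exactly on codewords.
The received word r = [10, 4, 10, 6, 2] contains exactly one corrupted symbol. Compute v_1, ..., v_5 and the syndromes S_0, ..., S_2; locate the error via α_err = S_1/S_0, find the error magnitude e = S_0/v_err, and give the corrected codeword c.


S = (6, 8, 7), error at position 3, error magnitude e = 2, c = [10, 4, 8, 6, 2].

Step 1: column multipliers v_i = (∏_{j≠i}(α_i − α_j))^{−1} mod 11.
  i = 1 (α = 1): (1−2)(1−5)(1−9)(1−6) = (−1)·(−4)·(−8)·(−5) = 160 ≡ 6, so v_1 = 6^{−1} = 2 (mod 11).
  i = 2 (α = 2): (2−1)(2−5)(2−9)(2−6) = 1·(−3)·(−7)·(−4) = −84 ≡ 4, so v_2 = 4^{−1} = 3 (mod 11).
  i = 3 (α = 5): (5−1)(5−2)(5−9)(5−6) = 4·3·(−4)·(−1) = 48 ≡ 4, so v_3 = 4^{−1} = 3 (mod 11).
  i = 4 (α = 9): (9−1)(9−2)(9−5)(9−6) = 8·7·4·3 = 672 ≡ 1, so v_4 = 1^{−1} = 1 (mod 11).
  i = 5 (α = 6): (6−1)(6−2)(6−5)(6−9) = 5·4·1·(−3) = −60 ≡ 6, so v_5 = 6^{−1} = 2 (mod 11).
  v = [2, 3, 3, 1, 2].
Step 2: syndromes of r = [10, 4, 10, 6, 2] (all sums mod 11).
  S_0 = Σ v_i r_i = 2·10 + 3·4 + 3·10 + 1·6 + 2·2 = 72 ≡ 6.
  S_1 = Σ v_i α_i r_i = 2·1·10 + 3·2·4 + 3·5·10 + 1·9·6 + 2·6·2 = 272 ≡ 8.
  α_i^2 mod 11 = [1, 4, 3, 4, 3].
  S_2 = Σ v_i α_i^2 r_i = 2·1·10 + 3·4·4 + 3·3·10 + 1·4·6 + 2·3·2 = 194 ≡ 7.
  S = (6, 8, 7) ≠ 0, so r is not a codeword (an error is present).
Step 3: locate the error. For a single error e at position i, S_ℓ = v_i·e·α_i^ℓ, so α_err = S_1/S_0.
  S_0^{−1} = 6^{−1} = 2 (mod 11), so α_err = 8·2 = 16 ≡ 5 = α_3. Error position i = 3.
  Consistency check: S_2/S_1 = 7·7 = 49 ≡ 5 = α_err ✓ (single-error assumption holds).
Step 4: error magnitude e = S_0/v_3 = S_0·∏_{j≠3}(α_3 − α_j) = 6·4 = 24 ≡ 2 (mod 11).
Step 5: correct position 3: c_3 = r_3 − e = 10 − 2 ≡ 8 (mod 11). Hence c = [10, 4, 8, 6, 2].
  Check: interpolating c through the α_i gives m(x) = 5 + 5·x (degree < 2) with m(α_i) = c_i for every i, so c is indeed a codeword.


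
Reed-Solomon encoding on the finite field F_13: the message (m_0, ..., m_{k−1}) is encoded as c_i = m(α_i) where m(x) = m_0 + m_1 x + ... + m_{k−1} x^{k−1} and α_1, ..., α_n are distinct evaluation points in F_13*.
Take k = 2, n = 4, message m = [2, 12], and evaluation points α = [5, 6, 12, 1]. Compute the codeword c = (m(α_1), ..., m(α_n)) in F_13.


c = [10, 9, 3, 1]

Message polynomial: m(x) = 2 + 12·x (mod 13).
For each evaluation point α_i, compute m(α_i) mod 13:
  α_1 = 5: Horner steps 12 → 10, so m(5) = 10.
  α_2 = 6: Horner steps 12 → 9, so m(6) = 9.
  α_3 = 12: Horner steps 12 → 3, so m(12) = 3.
  α_4 = 1: Horner steps 12 → 1, so m(1) = 1.
Codeword c = [10, 9, 3, 1] ∈ F_13^4.


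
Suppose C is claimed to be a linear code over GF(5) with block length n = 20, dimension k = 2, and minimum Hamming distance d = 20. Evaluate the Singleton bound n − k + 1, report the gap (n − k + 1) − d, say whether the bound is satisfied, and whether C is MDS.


Singleton RHS = n − k + 1 = 19, slack = -1, bound violated (no such code; not MDS).

Singleton bound: d ≤ n − k + 1.
Here n = 20, k = 2, so n − k + 1 = 19.
Given d = 20, check d ≤ 19: NO.
Slack = (n − k + 1) − d = -1.
The slack is negative: d = 20 exceeds n − k + 1 = 19 by 1, so the Singleton bound is violated and no linear [20, 2, 20]_5 code can exist. In particular it is not MDS (MDS requires d = n − k + 1 exactly).
Description: the claimed parameters are [20, 2, 20]_5; such a code would be impossible (violates the Singleton bound).


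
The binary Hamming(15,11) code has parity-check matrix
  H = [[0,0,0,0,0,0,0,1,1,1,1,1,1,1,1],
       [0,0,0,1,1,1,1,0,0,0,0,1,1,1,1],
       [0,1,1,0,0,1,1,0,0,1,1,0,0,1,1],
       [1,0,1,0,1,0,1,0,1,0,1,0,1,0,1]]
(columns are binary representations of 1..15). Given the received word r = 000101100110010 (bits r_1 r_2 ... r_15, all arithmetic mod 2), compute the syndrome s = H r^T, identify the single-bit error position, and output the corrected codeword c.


s = (1, 0, 1, 0)^T, error position = 10, corrected codeword c = 000101100010010

Compute s = H r^T mod 2 one row at a time:
  s_1 = 0 + 0 + 1 + 1 + 0 + 0 + 1 + 0 = 3 ≡ 1 (mod 2).
  s_2 = 1 + 0 + 1 + 1 + 0 + 0 + 1 + 0 = 4 ≡ 0 (mod 2).
  s_3 = 0 + 0 + 1 + 1 + 1 + 1 + 1 + 0 = 5 ≡ 1 (mod 2).
  s_4 = 0 + 0 + 0 + 1 + 0 + 1 + 0 + 0 = 2 ≡ 0 (mod 2).
s = (1, 0, 1, 0)^T — this equals column 10 of H (binary 1010), so error is at position 10.
Correct: flip bit 10 of r = 000101100110010 to get c = 000101100010010.


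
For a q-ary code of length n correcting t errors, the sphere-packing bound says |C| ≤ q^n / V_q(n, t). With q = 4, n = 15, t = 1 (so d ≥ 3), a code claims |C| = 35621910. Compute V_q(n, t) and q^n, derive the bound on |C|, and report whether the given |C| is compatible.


V_q(n, t) = 46, q^n = 1073741824, Hamming bound = 23342213, |C| = 35621910 > bound (violated).

Step 1: Compute V_q(n, t) = Σ_{j=0}^1 C(n, j) (q−1)^j.
  j = 0: C(15,0)·(3)^0 = 1·1 = 1.
  j = 1: C(15,1)·(3)^1 = 15·3 = 45.
  V_q(n, t) = 1 + 45 = 46.
Step 2: q^n = 4^15 = 1073741824.
Step 3: Hamming bound ⌊q^n / V_q(n,t)⌋ = ⌊1073741824/46⌋ = 23342213.
Step 4: Compare |C| = 35621910 to 23342213: violated.
The claimed |C| lies above the Hamming bound, so no 4-ary code of length 15 with d ≥ 3 can have 35621910 codewords.


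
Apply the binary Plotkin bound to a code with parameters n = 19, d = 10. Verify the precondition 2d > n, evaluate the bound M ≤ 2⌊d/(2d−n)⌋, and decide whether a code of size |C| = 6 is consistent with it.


Plotkin bound M ≤ 20; given |C| = 6 ≤ bound (satisfied).

Check applicability: 2d = 20, n = 19.
2d − n = 1 > 0, so Plotkin applies.
Compute d/(2d−n) = 10/1 ≈ 10.0000.
⌊d/(2d−n)⌋ = 10.
Plotkin bound: M ≤ 2·10 = 20.
Given |C| = 6, check: satisfied.
This |C| is below the Plotkin bound.


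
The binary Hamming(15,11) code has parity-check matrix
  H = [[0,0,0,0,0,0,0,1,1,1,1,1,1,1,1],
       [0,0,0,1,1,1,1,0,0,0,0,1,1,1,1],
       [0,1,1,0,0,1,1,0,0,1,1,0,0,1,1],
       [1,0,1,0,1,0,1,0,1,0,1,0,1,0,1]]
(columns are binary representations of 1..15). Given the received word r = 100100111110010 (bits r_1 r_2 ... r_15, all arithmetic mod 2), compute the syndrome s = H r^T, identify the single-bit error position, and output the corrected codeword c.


s = (1, 1, 0, 0)^T, error position = 12, corrected codeword c = 100100111111010

Compute s = H r^T mod 2 one row at a time:
  s_1 = 1 + 1 + 1 + 1 + 0 + 0 + 1 + 0 = 5 ≡ 1 (mod 2).
  s_2 = 1 + 0 + 0 + 1 + 0 + 0 + 1 + 0 = 3 ≡ 1 (mod 2).
  s_3 = 0 + 0 + 0 + 1 + 1 + 1 + 1 + 0 = 4 ≡ 0 (mod 2).
  s_4 = 1 + 0 + 0 + 1 + 1 + 1 + 0 + 0 = 4 ≡ 0 (mod 2).
s = (1, 1, 0, 0)^T — this equals column 12 of H (binary 1100), so error is at position 12.
Correct: flip bit 12 of r = 100100111110010 to get c = 100100111111010.


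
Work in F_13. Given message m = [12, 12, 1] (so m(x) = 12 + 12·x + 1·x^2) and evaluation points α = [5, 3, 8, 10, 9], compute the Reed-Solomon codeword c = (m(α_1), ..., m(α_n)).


c = [6, 5, 3, 11, 6]

Message polynomial: m(x) = 12 + 12·x + 1·x^2 (mod 13).
For each evaluation point α_i, compute m(α_i) mod 13:
  α_1 = 5: Horner steps 1 → 4 → 6, so m(5) = 6.
  α_2 = 3: Horner steps 1 → 2 → 5, so m(3) = 5.
  α_3 = 8: Horner steps 1 → 7 → 3, so m(8) = 3.
  α_4 = 10: Horner steps 1 → 9 → 11, so m(10) = 11.
  α_5 = 9: Horner steps 1 → 8 → 6, so m(9) = 6.
Codeword c = [6, 5, 3, 11, 6] ∈ F_13^5.


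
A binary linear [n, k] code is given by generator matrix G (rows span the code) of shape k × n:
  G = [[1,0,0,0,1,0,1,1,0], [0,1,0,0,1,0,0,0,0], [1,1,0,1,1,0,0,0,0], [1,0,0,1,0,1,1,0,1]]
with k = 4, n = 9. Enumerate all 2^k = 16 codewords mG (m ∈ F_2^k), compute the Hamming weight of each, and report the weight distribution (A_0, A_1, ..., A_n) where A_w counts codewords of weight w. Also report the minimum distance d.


Weight distribution: A_0 = 1, A_2 = 2, A_3 = 1, A_4 = 5, A_5 = 6, A_7 = 1. Minimum distance d = 2.

Enumerate all 2^4 = 16 messages m ∈ F_2^4.
For each, compute codeword c = mG in F_2^9, then tally its weight.
  m = 0000 → c = 000000000, weight = 0.
  m = 1000 → c = 100010110, weight = 4.
  m = 0100 → c = 010010000, weight = 2.
  m = 1100 → c = 110000110, weight = 4.
  m = 0010 → c = 110110000, weight = 4.
  m = 1010 → c = 010100110, weight = 4.
  m = 0110 → c = 100100000, weight = 2.
  m = 1110 → c = 000110110, weight = 4.
  m = 0001 → c = 100101101, weight = 5.
  m = 1001 → c = 000111011, weight = 5.
  m = 0101 → c = 110111101, weight = 7.
  m = 1101 → c = 010101011, weight = 5.
  m = 0011 → c = 010011101, weight = 5.
  m = 1011 → c = 110001011, weight = 5.
  m = 0111 → c = 000001101, weight = 3.
  m = 1111 → c = 100011011, weight = 5.
Tally weights:
  weight 0: 1 codewords.
  weight 2: 2 codewords.
  weight 3: 1 codewords.
  weight 4: 5 codewords.
  weight 5: 6 codewords.
  weight 7: 1 codewords.
Minimum distance d = smallest w > 0 with A_w > 0 = 2.
Sanity: Σ A_w = 16 = 2^4 = 16 ✓.


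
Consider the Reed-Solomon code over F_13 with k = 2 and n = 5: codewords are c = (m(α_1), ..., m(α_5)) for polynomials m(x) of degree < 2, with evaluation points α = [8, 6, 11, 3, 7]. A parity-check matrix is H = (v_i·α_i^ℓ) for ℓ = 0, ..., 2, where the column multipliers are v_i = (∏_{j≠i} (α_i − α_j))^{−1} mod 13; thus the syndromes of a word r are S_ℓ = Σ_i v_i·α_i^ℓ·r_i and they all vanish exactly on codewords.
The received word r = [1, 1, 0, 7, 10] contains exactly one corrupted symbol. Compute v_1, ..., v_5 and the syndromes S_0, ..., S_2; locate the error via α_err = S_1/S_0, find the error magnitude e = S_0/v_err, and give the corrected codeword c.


S = (11, 1, 6), error at position 2, error magnitude e = 8, c = [1, 6, 0, 7, 10].

Step 1: column multipliers v_i = (∏_{j≠i}(α_i − α_j))^{−1} mod 13.
  i = 1 (α = 8): (8−6)(8−11)(8−3)(8−7) = 2·(−3)·5·1 = −30 ≡ 9, so v_1 = 9^{−1} = 3 (mod 13).
  i = 2 (α = 6): (6−8)(6−11)(6−3)(6−7) = (−2)·(−5)·3·(−1) = −30 ≡ 9, so v_2 = 9^{−1} = 3 (mod 13).
  i = 3 (α = 11): (11−8)(11−6)(11−3)(11−7) = 3·5·8·4 = 480 ≡ 12, so v_3 = 12^{−1} = 12 (mod 13).
  i = 4 (α = 3): (3−8)(3−6)(3−11)(3−7) = (−5)·(−3)·(−8)·(−4) = 480 ≡ 12, so v_4 = 12^{−1} = 12 (mod 13).
  i = 5 (α = 7): (7−8)(7−6)(7−11)(7−3) = (−1)·1·(−4)·4 = 16 ≡ 3, so v_5 = 3^{−1} = 9 (mod 13).
  v = [3, 3, 12, 12, 9].
Step 2: syndromes of r = [1, 1, 0, 7, 10] (all sums mod 13).
  S_0 = Σ v_i r_i = 3·1 + 3·1 + 12·0 + 12·7 + 9·10 = 180 ≡ 11.
  S_1 = Σ v_i α_i r_i = 3·8·1 + 3·6·1 + 12·11·0 + 12·3·7 + 9·7·10 = 924 ≡ 1.
  α_i^2 mod 13 = [12, 10, 4, 9, 10].
  S_2 = Σ v_i α_i^2 r_i = 3·12·1 + 3·10·1 + 12·4·0 + 12·9·7 + 9·10·10 = 1722 ≡ 6.
  S = (11, 1, 6) ≠ 0, so r is not a codeword (an error is present).
Step 3: locate the error. For a single error e at position i, S_ℓ = v_i·e·α_i^ℓ, so α_err = S_1/S_0.
  S_0^{−1} = 11^{−1} = 6 (mod 13), so α_err = 1·6 = 6 ≡ 6 = α_2. Error position i = 2.
  Consistency check: S_2/S_1 = 6·1 = 6 ≡ 6 = α_err ✓ (single-error assumption holds).
Step 4: error magnitude e = S_0/v_2 = S_0·∏_{j≠2}(α_2 − α_j) = 11·9 = 99 ≡ 8 (mod 13).
Step 5: correct position 2: c_2 = r_2 − e = 1 − 8 ≡ 6 (mod 13). Hence c = [1, 6, 0, 7, 10].
  Check: interpolating c through the α_i gives m(x) = 8 + 4·x (degree < 2) with m(α_i) = c_i for every i, so c is indeed a codeword.


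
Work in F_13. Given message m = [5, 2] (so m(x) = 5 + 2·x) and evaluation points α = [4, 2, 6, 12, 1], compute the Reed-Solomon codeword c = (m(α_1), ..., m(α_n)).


c = [0, 9, 4, 3, 7]

Message polynomial: m(x) = 5 + 2·x (mod 13).
For each evaluation point α_i, compute m(α_i) mod 13:
  α_1 = 4: Horner steps 2 → 0, so m(4) = 0.
  α_2 = 2: Horner steps 2 → 9, so m(2) = 9.
  α_3 = 6: Horner steps 2 → 4, so m(6) = 4.
  α_4 = 12: Horner steps 2 → 3, so m(12) = 3.
  α_5 = 1: Horner steps 2 → 7, so m(1) = 7.
Codeword c = [0, 9, 4, 3, 7] ∈ F_13^5.


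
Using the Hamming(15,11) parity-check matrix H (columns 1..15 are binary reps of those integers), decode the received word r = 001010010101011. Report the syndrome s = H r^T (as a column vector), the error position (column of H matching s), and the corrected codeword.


s = (1, 0, 0, 1)^T, error position = 9, corrected codeword c = 001010011101011

Compute s = H r^T mod 2 one row at a time:
  s_1 = 1 + 0 + 1 + 0 + 1 + 0 + 1 + 1 = 5 ≡ 1 (mod 2).
  s_2 = 0 + 1 + 0 + 0 + 1 + 0 + 1 + 1 = 4 ≡ 0 (mod 2).
  s_3 = 0 + 1 + 0 + 0 + 1 + 0 + 1 + 1 = 4 ≡ 0 (mod 2).
  s_4 = 0 + 1 + 1 + 0 + 0 + 0 + 0 + 1 = 3 ≡ 1 (mod 2).
s = (1, 0, 0, 1)^T — this equals column 9 of H (binary 1001), so error is at position 9.
Correct: flip bit 9 of r = 001010010101011 to get c = 001010011101011.


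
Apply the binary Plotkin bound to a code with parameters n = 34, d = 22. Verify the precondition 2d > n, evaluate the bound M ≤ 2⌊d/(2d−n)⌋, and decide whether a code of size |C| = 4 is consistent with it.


Plotkin bound M ≤ 4; given |C| = 4 ≤ bound (satisfied).

Check applicability: 2d = 44, n = 34.
2d − n = 10 > 0, so Plotkin applies.
Compute d/(2d−n) = 22/10 ≈ 2.2000.
⌊d/(2d−n)⌋ = 2.
Plotkin bound: M ≤ 2·2 = 4.
Given |C| = 4, check: satisfied.
This |C| is at the Plotkin bound.


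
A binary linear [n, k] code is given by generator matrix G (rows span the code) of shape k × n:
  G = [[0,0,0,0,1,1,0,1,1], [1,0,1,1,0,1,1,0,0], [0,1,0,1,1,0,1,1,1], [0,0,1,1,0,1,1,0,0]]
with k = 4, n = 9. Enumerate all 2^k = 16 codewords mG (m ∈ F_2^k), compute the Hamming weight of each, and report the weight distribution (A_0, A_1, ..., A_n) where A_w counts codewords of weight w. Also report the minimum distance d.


Weight distribution: A_0 = 1, A_1 = 1, A_2 = 1, A_3 = 1, A_4 = 3, A_5 = 3, A_6 = 3, A_7 = 3. Minimum distance d = 1.

Enumerate all 2^4 = 16 messages m ∈ F_2^4.
For each, compute codeword c = mG in F_2^9, then tally its weight.
  m = 0000 → c = 000000000, weight = 0.
  m = 1000 → c = 000011011, weight = 4.
  m = 0100 → c = 101101100, weight = 5.
  m = 1100 → c = 101110111, weight = 7.
  m = 0010 → c = 010110111, weight = 6.
  m = 1010 → c = 010101100, weight = 4.
  m = 0110 → c = 111011011, weight = 7.
  m = 1110 → c = 111000000, weight = 3.
  m = 0001 → c = 001101100, weight = 4.
  m = 1001 → c = 001110111, weight = 6.
  m = 0101 → c = 100000000, weight = 1.
  m = 1101 → c = 100011011, weight = 5.
  m = 0011 → c = 011011011, weight = 6.
  m = 1011 → c = 011000000, weight = 2.
  m = 0111 → c = 110110111, weight = 7.
  m = 1111 → c = 110101100, weight = 5.
Tally weights:
  weight 0: 1 codewords.
  weight 1: 1 codewords.
  weight 2: 1 codewords.
  weight 3: 1 codewords.
  weight 4: 3 codewords.
  weight 5: 3 codewords.
  weight 6: 3 codewords.
  weight 7: 3 codewords.
Minimum distance d = smallest w > 0 with A_w > 0 = 1.
Sanity: Σ A_w = 16 = 2^4 = 16 ✓.


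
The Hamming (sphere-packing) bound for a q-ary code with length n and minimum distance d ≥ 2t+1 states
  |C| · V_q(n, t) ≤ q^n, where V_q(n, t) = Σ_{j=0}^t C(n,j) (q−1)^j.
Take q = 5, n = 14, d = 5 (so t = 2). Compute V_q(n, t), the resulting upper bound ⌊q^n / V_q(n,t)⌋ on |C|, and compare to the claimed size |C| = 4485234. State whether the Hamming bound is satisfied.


V_q(n, t) = 1513, q^n = 6103515625, Hamming bound = 4034048, |C| = 4485234 > bound (violated).

Step 1: Compute V_q(n, t) = Σ_{j=0}^2 C(n, j) (q−1)^j.
  j = 0: C(14,0)·(4)^0 = 1·1 = 1.
  j = 1: C(14,1)·(4)^1 = 14·4 = 56.
  j = 2: C(14,2)·(4)^2 = 91·16 = 1456.
  V_q(n, t) = 1 + 56 + 1456 = 1513.
Step 2: q^n = 5^14 = 6103515625.
Step 3: Hamming bound ⌊q^n / V_q(n,t)⌋ = ⌊6103515625/1513⌋ = 4034048.
Step 4: Compare |C| = 4485234 to 4034048: violated.
The claimed |C| lies above the Hamming bound, so no 5-ary code of length 14 with d ≥ 5 can have 4485234 codewords.


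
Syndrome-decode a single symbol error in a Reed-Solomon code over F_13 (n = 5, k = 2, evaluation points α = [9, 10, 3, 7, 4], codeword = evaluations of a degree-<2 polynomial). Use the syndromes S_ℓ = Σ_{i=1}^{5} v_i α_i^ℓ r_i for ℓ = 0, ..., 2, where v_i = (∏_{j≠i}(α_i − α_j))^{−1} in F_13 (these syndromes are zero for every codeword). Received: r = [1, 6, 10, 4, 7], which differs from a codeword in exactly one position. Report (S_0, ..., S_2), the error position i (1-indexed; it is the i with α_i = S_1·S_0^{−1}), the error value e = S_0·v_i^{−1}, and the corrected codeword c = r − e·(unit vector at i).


S = (5, 7, 2), error at position 5, error magnitude e = 5, c = [1, 6, 10, 4, 2].

Step 1: column multipliers v_i = (∏_{j≠i}(α_i − α_j))^{−1} mod 13.
  i = 1 (α = 9): (9−10)(9−3)(9−7)(9−4) = (−1)·6·2·5 = −60 ≡ 5, so v_1 = 5^{−1} = 8 (mod 13).
  i = 2 (α = 10): (10−9)(10−3)(10−7)(10−4) = 1·7·3·6 = 126 ≡ 9, so v_2 = 9^{−1} = 3 (mod 13).
  i = 3 (α = 3): (3−9)(3−10)(3−7)(3−4) = (−6)·(−7)·(−4)·(−1) = 168 ≡ 12, so v_3 = 12^{−1} = 12 (mod 13).
  i = 4 (α = 7): (7−9)(7−10)(7−3)(7−4) = (−2)·(−3)·4·3 = 72 ≡ 7, so v_4 = 7^{−1} = 2 (mod 13).
  i = 5 (α = 4): (4−9)(4−10)(4−3)(4−7) = (−5)·(−6)·1·(−3) = −90 ≡ 1, so v_5 = 1^{−1} = 1 (mod 13).
  v = [8, 3, 12, 2, 1].
Step 2: syndromes of r = [1, 6, 10, 4, 7] (all sums mod 13).
  S_0 = Σ v_i r_i = 8·1 + 3·6 + 12·10 + 2·4 + 1·7 = 161 ≡ 5.
  S_1 = Σ v_i α_i r_i = 8·9·1 + 3·10·6 + 12·3·10 + 2·7·4 + 1·4·7 = 696 ≡ 7.
  α_i^2 mod 13 = [3, 9, 9, 10, 3].
  S_2 = Σ v_i α_i^2 r_i = 8·3·1 + 3·9·6 + 12·9·10 + 2·10·4 + 1·3·7 = 1367 ≡ 2.
  S = (5, 7, 2) ≠ 0, so r is not a codeword (an error is present).
Step 3: locate the error. For a single error e at position i, S_ℓ = v_i·e·α_i^ℓ, so α_err = S_1/S_0.
  S_0^{−1} = 5^{−1} = 8 (mod 13), so α_err = 7·8 = 56 ≡ 4 = α_5. Error position i = 5.
  Consistency check: S_2/S_1 = 2·2 = 4 ≡ 4 = α_err ✓ (single-error assumption holds).
Step 4: error magnitude e = S_0/v_5 = S_0·∏_{j≠5}(α_5 − α_j) = 5·1 = 5 ≡ 5 (mod 13).
Step 5: correct position 5: c_5 = r_5 − e = 7 − 5 ≡ 2 (mod 13). Hence c = [1, 6, 10, 4, 2].
  Check: interpolating c through the α_i gives m(x) = 8 + 5·x (degree < 2) with m(α_i) = c_i for every i, so c is indeed a codeword.


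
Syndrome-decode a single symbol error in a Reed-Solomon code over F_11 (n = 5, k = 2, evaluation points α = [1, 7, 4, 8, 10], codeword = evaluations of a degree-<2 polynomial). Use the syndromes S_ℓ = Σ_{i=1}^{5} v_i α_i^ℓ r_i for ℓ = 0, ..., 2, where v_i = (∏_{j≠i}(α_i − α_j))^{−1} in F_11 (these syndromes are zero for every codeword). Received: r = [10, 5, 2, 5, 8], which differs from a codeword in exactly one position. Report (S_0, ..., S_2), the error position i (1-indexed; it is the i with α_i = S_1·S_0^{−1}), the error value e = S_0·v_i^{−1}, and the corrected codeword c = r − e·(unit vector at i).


S = (1, 8, 9), error at position 4, error magnitude e = 10, c = [10, 5, 2, 6, 8].

Step 1: column multipliers v_i = (∏_{j≠i}(α_i − α_j))^{−1} mod 11.
  i = 1 (α = 1): (1−7)(1−4)(1−8)(1−10) = (−6)·(−3)·(−7)·(−9) = 1134 ≡ 1, so v_1 = 1^{−1} = 1 (mod 11).
  i = 2 (α = 7): (7−1)(7−4)(7−8)(7−10) = 6·3·(−1)·(−3) = 54 ≡ 10, so v_2 = 10^{−1} = 10 (mod 11).
  i = 3 (α = 4): (4−1)(4−7)(4−8)(4−10) = 3·(−3)·(−4)·(−6) = −216 ≡ 4, so v_3 = 4^{−1} = 3 (mod 11).
  i = 4 (α = 8): (8−1)(8−7)(8−4)(8−10) = 7·1·4·(−2) = −56 ≡ 10, so v_4 = 10^{−1} = 10 (mod 11).
  i = 5 (α = 10): (10−1)(10−7)(10−4)(10−8) = 9·3·6·2 = 324 ≡ 5, so v_5 = 5^{−1} = 9 (mod 11).
  v = [1, 10, 3, 10, 9].
Step 2: syndromes of r = [10, 5, 2, 5, 8] (all sums mod 11).
  S_0 = Σ v_i r_i = 1·10 + 10·5 + 3·2 + 10·5 + 9·8 = 188 ≡ 1.
  S_1 = Σ v_i α_i r_i = 1·1·10 + 10·7·5 + 3·4·2 + 10·8·5 + 9·10·8 = 1504 ≡ 8.
  α_i^2 mod 11 = [1, 5, 5, 9, 1].
  S_2 = Σ v_i α_i^2 r_i = 1·1·10 + 10·5·5 + 3·5·2 + 10·9·5 + 9·1·8 = 812 ≡ 9.
  S = (1, 8, 9) ≠ 0, so r is not a codeword (an error is present).
Step 3: locate the error. For a single error e at position i, S_ℓ = v_i·e·α_i^ℓ, so α_err = S_1/S_0.
  S_0^{−1} = 1^{−1} = 1 (mod 11), so α_err = 8·1 = 8 ≡ 8 = α_4. Error position i = 4.
  Consistency check: S_2/S_1 = 9·7 = 63 ≡ 8 = α_err ✓ (single-error assumption holds).
Step 4: error magnitude e = S_0/v_4 = S_0·∏_{j≠4}(α_4 − α_j) = 1·10 = 10 ≡ 10 (mod 11).
Step 5: correct position 4: c_4 = r_4 − e = 5 − 10 ≡ 6 (mod 11). Hence c = [10, 5, 2, 6, 8].
  Check: interpolating c through the α_i gives m(x) = 9 + 1·x (degree < 2) with m(α_i) = c_i for every i, so c is indeed a codeword.


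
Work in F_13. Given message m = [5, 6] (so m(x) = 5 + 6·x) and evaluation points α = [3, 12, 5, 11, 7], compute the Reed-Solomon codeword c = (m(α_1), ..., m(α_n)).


c = [10, 12, 9, 6, 8]

Message polynomial: m(x) = 5 + 6·x (mod 13).
For each evaluation point α_i, compute m(α_i) mod 13:
  α_1 = 3: Horner steps 6 → 10, so m(3) = 10.
  α_2 = 12: Horner steps 6 → 12, so m(12) = 12.
  α_3 = 5: Horner steps 6 → 9, so m(5) = 9.
  α_4 = 11: Horner steps 6 → 6, so m(11) = 6.
  α_5 = 7: Horner steps 6 → 8, so m(7) = 8.
Codeword c = [10, 12, 9, 6, 8] ∈ F_13^5.


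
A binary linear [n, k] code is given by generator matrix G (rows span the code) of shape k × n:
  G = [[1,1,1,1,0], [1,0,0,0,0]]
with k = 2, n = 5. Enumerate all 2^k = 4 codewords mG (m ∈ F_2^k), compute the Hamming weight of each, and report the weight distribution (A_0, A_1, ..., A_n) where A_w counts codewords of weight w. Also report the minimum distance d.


Weight distribution: A_0 = 1, A_1 = 1, A_3 = 1, A_4 = 1. Minimum distance d = 1.

Enumerate all 2^2 = 4 messages m ∈ F_2^2.
For each, compute codeword c = mG in F_2^5, then tally its weight.
  m = 00 → c = 00000, weight = 0.
  m = 10 → c = 11110, weight = 4.
  m = 01 → c = 10000, weight = 1.
  m = 11 → c = 01110, weight = 3.
Tally weights:
  weight 0: 1 codewords.
  weight 1: 1 codewords.
  weight 3: 1 codewords.
  weight 4: 1 codewords.
Minimum distance d = smallest w > 0 with A_w > 0 = 1.
Sanity: Σ A_w = 4 = 2^2 = 4 ✓.
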